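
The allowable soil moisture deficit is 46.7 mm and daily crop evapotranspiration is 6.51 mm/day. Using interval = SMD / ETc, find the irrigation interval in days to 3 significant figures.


interval = 46.7 / 6.51 = 7.17 days
Therefore the irrigation interval = 7.17 days.


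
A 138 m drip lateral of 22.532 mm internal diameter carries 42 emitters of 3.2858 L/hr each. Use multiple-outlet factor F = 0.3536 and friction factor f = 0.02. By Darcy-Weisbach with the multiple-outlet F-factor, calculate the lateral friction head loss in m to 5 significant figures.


Approach: apply Darcy-Weisbach with the multiple-outlet F-factor, Q = n*q/(3600*1000) m^3/s; v = Q/A; hf = F*f*(L/D)*(v^2/(2g)).
Q = 42*3.2858/(3600*1000) = 3.833433e-05 m^3/s
A = pi*(22.532e-3/2)^2 = 3.987396e-04 m^2, so v = Q/A = 0.09613877 m/s
hf = 0.3536*0.02*(138/0.022532)*(0.09613877^2/(2*9.81)) = 0.020404 m
Therefore the lateral friction head loss = 0.020404 m.


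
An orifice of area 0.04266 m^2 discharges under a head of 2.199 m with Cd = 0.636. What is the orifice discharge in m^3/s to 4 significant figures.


Approach: apply the orifice equation, Q = Cd*A*sqrt(2*g*h).
Q = 0.636 * 0.04266 * sqrt(2*9.81*2.199) = 0.1782 m^3/s
Therefore the orifice discharge = 0.1782 m^3/s.


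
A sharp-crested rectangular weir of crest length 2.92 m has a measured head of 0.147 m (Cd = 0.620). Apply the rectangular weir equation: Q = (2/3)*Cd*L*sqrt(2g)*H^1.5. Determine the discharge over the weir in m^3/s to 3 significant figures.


Q = (2/3)*0.620*2.92*sqrt(2*9.81)*0.147^1.5 = 0.301 m^3/s
Therefore the discharge over the weir = 0.301 m^3/s.


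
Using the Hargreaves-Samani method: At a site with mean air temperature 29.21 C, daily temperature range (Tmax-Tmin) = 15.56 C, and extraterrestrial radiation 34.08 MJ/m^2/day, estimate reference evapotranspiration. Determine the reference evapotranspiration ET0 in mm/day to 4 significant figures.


Approach: apply the Hargreaves-Samani method, ET0 = 0.0023*(Tmean+17.8)*sqrt(Tmax-Tmin)*0.408*Ra.
ET0 = 0.0023*(29.21+17.8)*sqrt(15.56)*0.408*34.08 = 5.930 mm/day
Therefore the reference evapotranspiration ET0 = 5.930 mm/day.


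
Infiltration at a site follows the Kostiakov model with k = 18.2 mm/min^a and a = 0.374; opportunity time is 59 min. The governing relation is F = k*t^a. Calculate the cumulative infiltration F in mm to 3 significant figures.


F = 18.2 * 59^0.374 = 83.6 mm
Therefore the cumulative infiltration F = 83.6 mm.


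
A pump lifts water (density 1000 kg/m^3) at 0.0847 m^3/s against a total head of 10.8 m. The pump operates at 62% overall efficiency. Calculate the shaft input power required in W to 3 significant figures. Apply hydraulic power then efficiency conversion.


Approach: apply hydraulic power then efficiency conversion, P = rho*g*Q*H; P_in = P/eta.
Step 1 — hydraulic power (P = rho*g*Q*H):
  P = 1000 * 9.81 * 0.0847 * 10.8 = 8973.8 W
Step 2 — input power: P_in = P/eta = 8973.8 / 0.62 = 14500 W
Therefore the shaft input power required = 14500 W.


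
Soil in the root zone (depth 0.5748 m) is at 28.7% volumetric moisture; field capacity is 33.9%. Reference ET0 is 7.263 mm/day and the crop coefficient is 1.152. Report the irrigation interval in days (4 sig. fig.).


Approach: apply soil-water budget scheduling, SMD = (FC-theta)/100*depth*1000; ETc = ET0*Kc; interval = SMD/ETc.
Step 1 — soil moisture deficit:
  SMD = (33.9 - 28.7)/100 * 0.5748 * 1000 = 29.8896 mm
Step 2 — daily crop ET (ETc = ET0*Kc):
  ETc = 7.263 * 1.152 = 8.36698 mm/day
Step 3 — irrigation interval (SMD/ETc):
  interval = 29.8896 / 8.36698 = 3.572 days
Therefore the irrigation interval = 3.572 days.


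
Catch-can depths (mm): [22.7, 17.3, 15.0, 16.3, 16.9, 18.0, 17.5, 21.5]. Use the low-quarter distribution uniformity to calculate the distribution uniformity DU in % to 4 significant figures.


Approach: apply the low-quarter distribution uniformity, DU = (mean of lowest quarter of readings / overall mean)*100.
sorted lowest 2 of 8: [15.0, 16.3] -> mean = 15.6500 mm
overall mean = 18.1500 mm
DU = (15.6500/18.1500)*100 = 86.23 %
Therefore the distribution uniformity DU = 86.23 %.


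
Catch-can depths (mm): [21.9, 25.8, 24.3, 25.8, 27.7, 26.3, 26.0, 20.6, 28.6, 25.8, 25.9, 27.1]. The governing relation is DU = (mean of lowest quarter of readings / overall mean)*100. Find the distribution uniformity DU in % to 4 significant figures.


sorted lowest 3 of 12: [20.6, 21.9, 24.3] -> mean = 22.2667 mm
overall mean = 25.4833 mm
DU = (22.2667/25.4833)*100 = 87.38 %
Therefore the distribution uniformity DU = 87.38 %.


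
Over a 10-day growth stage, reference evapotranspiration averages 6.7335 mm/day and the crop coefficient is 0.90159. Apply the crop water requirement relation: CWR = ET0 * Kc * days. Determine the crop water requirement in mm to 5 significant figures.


CWR = 6.7335 * 0.90159 * 10 = 60.709 mm
Therefore the crop water requirement = 60.709 mm.


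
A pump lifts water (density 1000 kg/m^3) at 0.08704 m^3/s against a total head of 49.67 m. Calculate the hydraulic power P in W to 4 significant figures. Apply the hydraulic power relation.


Approach: apply the hydraulic power relation, P = rho*g*Q*H.
P = 1000 * 9.81 * 0.08704 * 49.67 = 42410 W
Therefore the hydraulic power P = 42410 W.


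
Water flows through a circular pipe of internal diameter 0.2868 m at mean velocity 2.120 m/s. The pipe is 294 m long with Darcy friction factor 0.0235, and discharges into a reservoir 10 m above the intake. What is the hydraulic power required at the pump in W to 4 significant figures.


Approach: apply continuity + Darcy-Weisbach + hydraulic power, Q = A*v; hf = f*(L/D)*(v^2/(2g)); H = static + hf; P = rho*g*Q*H.
Step 1 — flow rate (continuity, Q = A*v):
  A = pi*(0.2868/2)^2 = 0.0646023 m^2
  Q = 0.0646023 * 2.120 = 0.136957 m^3/s
Step 2 — friction head loss (Darcy-Weisbach):
  hf = 0.0235 * (294/0.2868) * (2.120^2 / (2*9.81))
  hf = 5.51834 m
Step 3 — total head: H = 10 + 5.51834 = 15.5183 m
Step 4 — hydraulic power (P = rho*g*Q*H):
  P = 1000 * 9.81 * 0.136957 * 15.5183 = 20850 W
Therefore the hydraulic power required at the pump = 20850 W.


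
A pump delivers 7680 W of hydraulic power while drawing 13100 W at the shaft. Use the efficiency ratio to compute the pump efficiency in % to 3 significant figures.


Approach: apply the efficiency ratio, eta = (P_out/P_in)*100.
eta = (7680 / 13100) * 100 = 58.6 %
Therefore the pump efficiency = 58.6 %.


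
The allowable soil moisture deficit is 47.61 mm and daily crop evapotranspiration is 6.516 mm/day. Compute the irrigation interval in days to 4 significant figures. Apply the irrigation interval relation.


Approach: apply the irrigation interval relation, interval = SMD / ETc.
interval = 47.61 / 6.516 = 7.307 days
Therefore the irrigation interval = 7.307 days.


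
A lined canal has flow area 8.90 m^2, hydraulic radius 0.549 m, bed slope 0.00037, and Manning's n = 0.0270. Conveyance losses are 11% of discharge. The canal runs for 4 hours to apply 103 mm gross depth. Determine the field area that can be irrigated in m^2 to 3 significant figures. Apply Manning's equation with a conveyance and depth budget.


Approach: apply Manning's equation with a conveyance and depth budget, Q = (1/n)*A*R^(2/3)*S^(1/2); Q_field = Q*(1-loss); Area = Q_field*t/(d/1000).
Step 1 — canal discharge (Manning's equation):
  Q = (1/0.0270) * 8.90 * 0.549^(2/3) * 0.00037^(1/2) = 4.2512 m^3/s
Step 2 — delivered flow: Q_field = 4.2512*(1 - 11/100) = 3.7835 m^3/s
Step 3 — volume delivered: V = 3.7835 * 4*3600 = 54483 m^3
Step 4 — area served: A = V / (depth/1000) = 54483 / 0.103 = 529000 m^2
Therefore the field area that can be irrigated = 529000 m^2.


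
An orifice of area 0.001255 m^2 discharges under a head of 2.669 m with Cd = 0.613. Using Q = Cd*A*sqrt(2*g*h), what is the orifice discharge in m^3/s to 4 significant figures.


Q = 0.613 * 0.001255 * sqrt(2*9.81*2.669) = 0.005567 m^3/s
Therefore the orifice discharge = 0.005567 m^3/s.


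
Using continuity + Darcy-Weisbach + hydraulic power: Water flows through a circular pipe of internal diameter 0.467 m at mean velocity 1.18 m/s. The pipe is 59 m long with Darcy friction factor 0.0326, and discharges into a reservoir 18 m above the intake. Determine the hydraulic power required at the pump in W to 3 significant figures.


Approach: apply continuity + Darcy-Weisbach + hydraulic power, Q = A*v; hf = f*(L/D)*(v^2/(2g)); H = static + hf; P = rho*g*Q*H.
Step 1 — flow rate (continuity, Q = A*v):
  A = pi*(0.467/2)^2 = 0.17129 m^2
  Q = 0.17129 * 1.18 = 0.20212 m^3/s
Step 2 — friction head loss (Darcy-Weisbach):
  hf = 0.0326 * (59/0.467) * (1.18^2 / (2*9.81))
  hf = 0.29229 m
Step 3 — total head: H = 18 + 0.29229 = 18.292 m
Step 4 — hydraulic power (P = rho*g*Q*H):
  P = 1000 * 9.81 * 0.20212 * 18.292 = 36300 W
Therefore the hydraulic power required at the pump = 36300 W.


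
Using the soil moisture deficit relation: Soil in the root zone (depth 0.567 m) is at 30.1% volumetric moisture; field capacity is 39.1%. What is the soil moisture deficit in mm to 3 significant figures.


Approach: apply the soil moisture deficit relation, SMD = (FC - theta)/100 * depth * 1000.
SMD = (39.1 - 30.1)/100 * 0.567 * 1000 = 51.0 mm
Therefore the soil moisture deficit = 51.0 mm.


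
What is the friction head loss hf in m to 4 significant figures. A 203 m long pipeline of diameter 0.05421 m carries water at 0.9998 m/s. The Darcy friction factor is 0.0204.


Approach: apply the Darcy-Weisbach equation, hf = f*(L/D)*(v^2/(2g)).
hf = 0.0204 * (203/0.05421) * (0.9998^2 / (2*9.81))
hf = 3.892 m
Therefore the friction head loss hf = 3.892 m.


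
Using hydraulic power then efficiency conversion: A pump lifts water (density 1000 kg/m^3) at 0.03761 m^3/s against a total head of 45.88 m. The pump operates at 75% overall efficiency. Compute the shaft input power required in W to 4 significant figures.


Approach: apply hydraulic power then efficiency conversion, P = rho*g*Q*H; P_in = P/eta.
Step 1 — hydraulic power (P = rho*g*Q*H):
  P = 1000 * 9.81 * 0.03761 * 45.88 = 16927.6 W
Step 2 — input power: P_in = P/eta = 16927.6 / 0.75 = 22570 W
Therefore the shaft input power required = 22570 W.


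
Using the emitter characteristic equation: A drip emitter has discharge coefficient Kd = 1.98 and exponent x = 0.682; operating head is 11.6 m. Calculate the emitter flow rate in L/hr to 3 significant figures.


Approach: apply the emitter characteristic equation, q = Kd * h^x.
q = 1.98 * 11.6^0.682 = 10.5 L/hr
Therefore the emitter flow rate = 10.5 L/hr.


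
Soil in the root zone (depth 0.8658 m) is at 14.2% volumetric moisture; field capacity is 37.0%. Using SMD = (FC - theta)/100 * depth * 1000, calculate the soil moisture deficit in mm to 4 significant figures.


SMD = (37.0 - 14.2)/100 * 0.8658 * 1000 = 197.4 mm
Therefore the soil moisture deficit = 197.4 mm.


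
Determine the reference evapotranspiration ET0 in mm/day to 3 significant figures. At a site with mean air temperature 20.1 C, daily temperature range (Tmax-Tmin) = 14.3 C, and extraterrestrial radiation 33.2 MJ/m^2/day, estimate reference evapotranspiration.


Approach: apply the Hargreaves-Samani method, ET0 = 0.0023*(Tmean+17.8)*sqrt(Tmax-Tmin)*0.408*Ra.
ET0 = 0.0023*(20.1+17.8)*sqrt(14.3)*0.408*33.2 = 4.47 mm/day
Therefore the reference evapotranspiration ET0 = 4.47 mm/day.


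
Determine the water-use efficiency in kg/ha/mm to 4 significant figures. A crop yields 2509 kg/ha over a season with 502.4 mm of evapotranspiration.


Approach: apply the water-use efficiency ratio, WUE = yield/ET.
WUE = 2509 / 502.4 = 4.994 kg/ha/mm
Therefore the water-use efficiency = 4.994 kg/ha/mm.


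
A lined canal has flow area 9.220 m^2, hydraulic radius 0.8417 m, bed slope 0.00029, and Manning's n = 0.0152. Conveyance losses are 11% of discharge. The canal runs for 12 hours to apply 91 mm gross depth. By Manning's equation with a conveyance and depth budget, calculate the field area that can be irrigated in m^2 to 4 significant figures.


Approach: apply Manning's equation with a conveyance and depth budget, Q = (1/n)*A*R^(2/3)*S^(1/2); Q_field = Q*(1-loss); Area = Q_field*t/(d/1000).
Step 1 — canal discharge (Manning's equation):
  Q = (1/0.0152) * 9.220 * 0.8417^(2/3) * 0.00029^(1/2) = 9.20855 m^3/s
Step 2 — delivered flow: Q_field = 9.20855*(1 - 11/100) = 8.19561 m^3/s
Step 3 — volume delivered: V = 8.19561 * 12*3600 = 354050 m^3
Step 4 — area served: A = V / (depth/1000) = 354050 / 0.091 = 3891000 m^2
Therefore the field area that can be irrigated = 3891000 m^2.


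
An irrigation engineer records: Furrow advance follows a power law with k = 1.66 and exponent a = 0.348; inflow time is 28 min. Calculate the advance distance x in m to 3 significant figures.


Approach: apply the power-law advance function, x = k*t^a.
x = 1.66 * 28^0.348 = 5.29 m
Therefore the advance distance x = 5.29 m.


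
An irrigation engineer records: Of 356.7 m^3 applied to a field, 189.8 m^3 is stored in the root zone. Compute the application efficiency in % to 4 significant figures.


Approach: apply the application efficiency ratio, Ea = (stored/applied)*100.
Ea = (189.8/356.7)*100 = 53.21 %
Therefore the application efficiency = 53.21 %.


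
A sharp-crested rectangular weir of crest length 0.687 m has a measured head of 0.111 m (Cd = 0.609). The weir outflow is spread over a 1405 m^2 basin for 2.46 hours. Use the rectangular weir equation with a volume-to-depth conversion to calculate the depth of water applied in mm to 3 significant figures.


Approach: apply the rectangular weir equation with a volume-to-depth conversion, Q = (2/3)*Cd*L*sqrt(2g)*H^1.5; d = Q*t/A * 1000.
Step 1 — weir discharge:
  Q = (2/3)*0.609*0.687*sqrt(2*9.81)*0.111^1.5 = 0.045690 m^3/s
Step 2 — volume: V = 0.045690 * 2.46*3600 = 404.63 m^3
Step 3 — depth: d = V/A * 1000 = 404.63/1405 * 1000 = 288 mm
Therefore the depth of water applied = 288 mm.


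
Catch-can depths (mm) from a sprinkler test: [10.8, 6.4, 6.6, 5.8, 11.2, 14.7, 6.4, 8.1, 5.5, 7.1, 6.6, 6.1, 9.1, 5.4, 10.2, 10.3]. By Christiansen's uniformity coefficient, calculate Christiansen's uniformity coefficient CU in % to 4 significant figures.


Approach: apply Christiansen's uniformity coefficient, CU = (1 - mean_abs_deviation/mean)*100.
mean = 8.14375 mm
mean |d_i - mean| = 2.17969 mm
CU = (1 - 2.17969/8.14375)*100 = 73.23 %
Therefore Christiansen's uniformity coefficient CU = 73.23 %.


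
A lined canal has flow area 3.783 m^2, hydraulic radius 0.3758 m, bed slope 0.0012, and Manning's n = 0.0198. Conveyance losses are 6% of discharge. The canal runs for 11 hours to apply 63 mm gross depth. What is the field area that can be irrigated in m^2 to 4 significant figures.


Approach: apply Manning's equation with a conveyance and depth budget, Q = (1/n)*A*R^(2/3)*S^(1/2); Q_field = Q*(1-loss); Area = Q_field*t/(d/1000).
Step 1 — canal discharge (Manning's equation):
  Q = (1/0.0198) * 3.783 * 0.3758^(2/3) * 0.0012^(1/2) = 3.44667 m^3/s
Step 2 — delivered flow: Q_field = 3.44667*(1 - 6/100) = 3.23987 m^3/s
Step 3 — volume delivered: V = 3.23987 * 11*3600 = 128299 m^3
Step 4 — area served: A = V / (depth/1000) = 128299 / 0.063 = 2036000 m^2
Therefore the field area that can be irrigated = 2036000 m^2.


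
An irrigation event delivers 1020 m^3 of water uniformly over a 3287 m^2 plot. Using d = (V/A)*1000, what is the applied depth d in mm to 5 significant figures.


d = (1020 / 3287) * 1000 = 310.31 mm
Therefore the applied depth d = 310.31 mm.


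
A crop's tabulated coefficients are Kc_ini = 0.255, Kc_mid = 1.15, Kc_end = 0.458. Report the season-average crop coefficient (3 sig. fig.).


Approach: apply a simple seasonal average, Kc_avg = (Kc_ini + Kc_mid + Kc_end)/3.
Kc_avg = (0.255 + 1.15 + 0.458)/3 = 0.621
Therefore the season-average crop coefficient = 0.621.


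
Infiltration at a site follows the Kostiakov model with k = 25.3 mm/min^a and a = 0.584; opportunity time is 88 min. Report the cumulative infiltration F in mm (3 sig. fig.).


Approach: apply the Kostiakov infiltration equation, F = k*t^a.
F = 25.3 * 88^0.584 = 346 mm
Therefore the cumulative infiltration F = 346 mm.


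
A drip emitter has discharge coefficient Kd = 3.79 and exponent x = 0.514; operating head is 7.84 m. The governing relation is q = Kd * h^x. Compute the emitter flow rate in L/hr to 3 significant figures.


q = 3.79 * 7.84^0.514 = 10.9 L/hr
Therefore the emitter flow rate = 10.9 L/hr.


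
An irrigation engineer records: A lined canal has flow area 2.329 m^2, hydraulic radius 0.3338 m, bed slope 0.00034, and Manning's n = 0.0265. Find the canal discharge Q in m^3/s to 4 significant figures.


Approach: apply Manning's equation, Q = (1/n)*A*R^(2/3)*S^(1/2).
Q = (1/0.0265) * 2.329 * 0.3338^(2/3) * 0.00034^(1/2) = 0.7798 m^3/s
Therefore the canal discharge Q = 0.7798 m^3/s.


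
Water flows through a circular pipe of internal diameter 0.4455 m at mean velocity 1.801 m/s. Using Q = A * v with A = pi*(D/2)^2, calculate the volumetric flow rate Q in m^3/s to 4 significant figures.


A = pi*(0.4455/2)^2 = 0.155878 m^2
Q = 0.155878 * 1.801 = 0.2807 m^3/s
Therefore the volumetric flow rate Q = 0.2807 m^3/s.


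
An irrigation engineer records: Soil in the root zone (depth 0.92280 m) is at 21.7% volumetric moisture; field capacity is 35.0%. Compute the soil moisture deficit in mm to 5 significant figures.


Approach: apply the soil moisture deficit relation, SMD = (FC - theta)/100 * depth * 1000.
SMD = (35.0 - 21.7)/100 * 0.92280 * 1000 = 122.73 mm
Therefore the soil moisture deficit = 122.73 mm.


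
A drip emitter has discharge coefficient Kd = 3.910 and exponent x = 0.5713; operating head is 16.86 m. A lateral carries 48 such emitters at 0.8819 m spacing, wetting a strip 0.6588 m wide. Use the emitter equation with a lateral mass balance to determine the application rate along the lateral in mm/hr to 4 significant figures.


Approach: apply the emitter equation with a lateral mass balance, q = Kd*h^x; Q = n*q; rate = Q/(n*spacing*width).
Step 1 — single emitter flow (q = Kd*h^x):
  q = 3.910 * 16.86^0.5713 = 19.6372 L/hr
Step 2 — total lateral flow: Q = 48 * 19.6372 = 942.588 L/hr
Step 3 — wetted area: A = 48 * 0.8819 * 0.6588 = 27.8878 m^2
Step 4 — application rate: Q/A = 942.588/27.8878 = 33.80 mm/hr
Therefore the application rate along the lateral = 33.80 mm/hr.


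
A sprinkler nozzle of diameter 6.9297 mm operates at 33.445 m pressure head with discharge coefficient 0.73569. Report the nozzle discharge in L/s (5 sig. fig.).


Approach: apply the orifice equation, Q = Cd*A*sqrt(2*g*h), A = pi*(d/2)^2.
A = pi*(6.9297e-3/2)^2 = 3.771540e-05 m^2
Q = 0.73569 * 3.771540e-05 * sqrt(2*9.81*33.445) * 1000 = 0.71077 L/s
Therefore the nozzle discharge = 0.71077 L/s.


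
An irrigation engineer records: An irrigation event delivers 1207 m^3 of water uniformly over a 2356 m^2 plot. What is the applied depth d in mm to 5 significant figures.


Approach: apply depth from volume over area, d = (V/A)*1000.
d = (1207 / 2356) * 1000 = 512.31 mm
Therefore the applied depth d = 512.31 mm.


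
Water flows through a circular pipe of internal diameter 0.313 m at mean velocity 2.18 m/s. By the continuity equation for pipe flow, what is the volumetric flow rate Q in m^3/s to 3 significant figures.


Approach: apply the continuity equation for pipe flow, Q = A * v with A = pi*(D/2)^2.
A = pi*(0.313/2)^2 = 0.076945 m^2
Q = 0.076945 * 2.18 = 0.168 m^3/s
Therefore the volumetric flow rate Q = 0.168 m^3/s.


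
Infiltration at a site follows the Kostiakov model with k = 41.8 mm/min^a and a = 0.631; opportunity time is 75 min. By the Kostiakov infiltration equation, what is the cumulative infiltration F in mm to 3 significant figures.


Approach: apply the Kostiakov infiltration equation, F = k*t^a.
F = 41.8 * 75^0.631 = 637 mm
Therefore the cumulative infiltration F = 637 mm.


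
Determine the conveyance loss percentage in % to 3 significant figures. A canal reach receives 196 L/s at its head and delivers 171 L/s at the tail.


Approach: apply the conveyance loss ratio, loss% = ((Q_head - Q_tail)/Q_head)*100.
loss = ((196 - 171)/196)*100 = 12.8 %
Therefore the conveyance loss percentage = 12.8 %.


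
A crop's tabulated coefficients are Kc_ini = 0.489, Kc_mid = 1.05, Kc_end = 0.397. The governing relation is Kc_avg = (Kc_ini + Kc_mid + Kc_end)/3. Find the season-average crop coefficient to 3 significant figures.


Kc_avg = (0.489 + 1.05 + 0.397)/3 = 0.645
Therefore the season-average crop coefficient = 0.645.


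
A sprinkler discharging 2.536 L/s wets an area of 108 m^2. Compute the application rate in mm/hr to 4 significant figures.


Approach: apply the application rate relation, rate = (Q/A)*3600.
rate = (2.536 / 108) * 3600 = 84.53 mm/hr
Therefore the application rate = 84.53 mm/hr.


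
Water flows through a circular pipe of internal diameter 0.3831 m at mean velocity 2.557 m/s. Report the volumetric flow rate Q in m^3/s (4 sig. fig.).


Approach: apply the continuity equation for pipe flow, Q = A * v with A = pi*(D/2)^2.
A = pi*(0.3831/2)^2 = 0.115269 m^2
Q = 0.115269 * 2.557 = 0.2947 m^3/s
Therefore the volumetric flow rate Q = 0.2947 m^3/s.


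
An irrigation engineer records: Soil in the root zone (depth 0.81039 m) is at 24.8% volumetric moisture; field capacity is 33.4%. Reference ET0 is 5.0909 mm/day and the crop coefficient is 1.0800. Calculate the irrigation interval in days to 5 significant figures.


Approach: apply soil-water budget scheduling, SMD = (FC-theta)/100*depth*1000; ETc = ET0*Kc; interval = SMD/ETc.
Step 1 — soil moisture deficit:
  SMD = (33.4 - 24.8)/100 * 0.81039 * 1000 = 69.69354 mm
Step 2 — daily crop ET (ETc = ET0*Kc):
  ETc = 5.0909 * 1.0800 = 5.498172 mm/day
Step 3 — irrigation interval (SMD/ETc):
  interval = 69.69354 / 5.498172 = 12.676 days
Therefore the irrigation interval = 12.676 days.


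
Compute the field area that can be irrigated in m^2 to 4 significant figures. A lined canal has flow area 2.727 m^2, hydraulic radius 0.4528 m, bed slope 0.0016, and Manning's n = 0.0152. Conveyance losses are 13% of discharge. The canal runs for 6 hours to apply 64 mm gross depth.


Approach: apply Manning's equation with a conveyance and depth budget, Q = (1/n)*A*R^(2/3)*S^(1/2); Q_field = Q*(1-loss); Area = Q_field*t/(d/1000).
Step 1 — canal discharge (Manning's equation):
  Q = (1/0.0152) * 2.727 * 0.4528^(2/3) * 0.0016^(1/2) = 4.23161 m^3/s
Step 2 — delivered flow: Q_field = 4.23161*(1 - 13/100) = 3.68150 m^3/s
Step 3 — volume delivered: V = 3.68150 * 6*3600 = 79520.4 m^3
Step 4 — area served: A = V / (depth/1000) = 79520.4 / 0.064 = 1243000 m^2
Therefore the field area that can be irrigated = 1243000 m^2.


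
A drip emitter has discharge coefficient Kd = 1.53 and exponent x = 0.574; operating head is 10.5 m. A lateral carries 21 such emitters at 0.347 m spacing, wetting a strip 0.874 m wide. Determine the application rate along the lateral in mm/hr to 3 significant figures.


Approach: apply the emitter equation with a lateral mass balance, q = Kd*h^x; Q = n*q; rate = Q/(n*spacing*width).
Step 1 — single emitter flow (q = Kd*h^x):
  q = 1.53 * 10.5^0.574 = 5.9000 L/hr
Step 2 — total lateral flow: Q = 21 * 5.9000 = 123.90 L/hr
Step 3 — wetted area: A = 21 * 0.347 * 0.874 = 6.3688 m^2
Step 4 — application rate: Q/A = 123.90/6.3688 = 19.5 mm/hr
Therefore the application rate along the lateral = 19.5 mm/hr.


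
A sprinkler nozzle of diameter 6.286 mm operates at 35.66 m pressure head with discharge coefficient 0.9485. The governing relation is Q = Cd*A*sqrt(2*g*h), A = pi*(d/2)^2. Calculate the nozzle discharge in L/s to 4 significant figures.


A = pi*(6.286e-3/2)^2 = 3.10341e-05 m^2
Q = 0.9485 * 3.10341e-05 * sqrt(2*9.81*35.66) * 1000 = 0.7786 L/s
Therefore the nozzle discharge = 0.7786 L/s.


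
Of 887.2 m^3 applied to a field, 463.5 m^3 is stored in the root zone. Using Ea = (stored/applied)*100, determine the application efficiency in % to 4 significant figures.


Ea = (463.5/887.2)*100 = 52.24 %
Therefore the application efficiency = 52.24 %.


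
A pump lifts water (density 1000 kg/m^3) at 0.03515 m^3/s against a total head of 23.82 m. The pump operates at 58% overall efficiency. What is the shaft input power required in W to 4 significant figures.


Approach: apply hydraulic power then efficiency conversion, P = rho*g*Q*H; P_in = P/eta.
Step 1 — hydraulic power (P = rho*g*Q*H):
  P = 1000 * 9.81 * 0.03515 * 23.82 = 8213.65 W
Step 2 — input power: P_in = P/eta = 8213.65 / 0.58 = 14160 W
Therefore the shaft input power required = 14160 W.


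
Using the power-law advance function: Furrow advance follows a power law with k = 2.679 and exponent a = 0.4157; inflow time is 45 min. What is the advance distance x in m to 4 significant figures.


Approach: apply the power-law advance function, x = k*t^a.
x = 2.679 * 45^0.4157 = 13.04 m
Therefore the advance distance x = 13.04 m.


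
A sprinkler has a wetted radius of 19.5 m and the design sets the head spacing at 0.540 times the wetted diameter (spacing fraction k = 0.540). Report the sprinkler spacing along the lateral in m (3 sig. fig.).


Approach: apply the sprinkler spacing rule (spacing as a fraction of wetted diameter), S = k*(2*R).
S = 0.540 * (2 * 19.5) = 21.1 m
Therefore the sprinkler spacing along the lateral = 21.1 m.


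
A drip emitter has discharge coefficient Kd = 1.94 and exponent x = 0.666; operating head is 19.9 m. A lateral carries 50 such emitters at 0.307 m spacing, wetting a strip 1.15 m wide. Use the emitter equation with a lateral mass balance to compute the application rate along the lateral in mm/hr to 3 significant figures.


Approach: apply the emitter equation with a lateral mass balance, q = Kd*h^x; Q = n*q; rate = Q/(n*spacing*width).
Step 1 — single emitter flow (q = Kd*h^x):
  q = 1.94 * 19.9^0.666 = 14.218 L/hr
Step 2 — total lateral flow: Q = 50 * 14.218 = 710.90 L/hr
Step 3 — wetted area: A = 50 * 0.307 * 1.15 = 17.652 m^2
Step 4 — application rate: Q/A = 710.90/17.652 = 40.3 mm/hr
Therefore the application rate along the lateral = 40.3 mm/hr.


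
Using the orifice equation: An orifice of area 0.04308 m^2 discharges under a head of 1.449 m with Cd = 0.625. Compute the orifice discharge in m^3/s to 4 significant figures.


Approach: apply the orifice equation, Q = Cd*A*sqrt(2*g*h).
Q = 0.625 * 0.04308 * sqrt(2*9.81*1.449) = 0.1436 m^3/s
Therefore the orifice discharge = 0.1436 m^3/s.


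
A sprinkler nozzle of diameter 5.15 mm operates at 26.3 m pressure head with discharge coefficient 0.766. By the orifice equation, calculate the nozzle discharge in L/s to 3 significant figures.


Approach: apply the orifice equation, Q = Cd*A*sqrt(2*g*h), A = pi*(d/2)^2.
A = pi*(5.15e-3/2)^2 = 2.0831e-05 m^2
Q = 0.766 * 2.0831e-05 * sqrt(2*9.81*26.3) * 1000 = 0.362 L/s
Therefore the nozzle discharge = 0.362 L/s.


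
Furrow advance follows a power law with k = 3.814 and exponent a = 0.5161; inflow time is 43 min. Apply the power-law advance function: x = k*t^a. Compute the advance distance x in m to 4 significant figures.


x = 3.814 * 43^0.5161 = 26.57 m
Therefore the advance distance x = 26.57 m.


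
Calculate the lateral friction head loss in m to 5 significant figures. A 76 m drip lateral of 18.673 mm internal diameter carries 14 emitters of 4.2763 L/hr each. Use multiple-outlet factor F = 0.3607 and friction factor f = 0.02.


Approach: apply Darcy-Weisbach with the multiple-outlet F-factor, Q = n*q/(3600*1000) m^3/s; v = Q/A; hf = F*f*(L/D)*(v^2/(2g)).
Q = 14*4.2763/(3600*1000) = 1.663006e-05 m^3/s
A = pi*(18.673e-3/2)^2 = 2.738534e-04 m^2, so v = Q/A = 0.06072613 m/s
hf = 0.3607*0.02*(76/0.018673)*(0.06072613^2/(2*9.81)) = 0.0055186 m
Therefore the lateral friction head loss = 0.0055186 m.


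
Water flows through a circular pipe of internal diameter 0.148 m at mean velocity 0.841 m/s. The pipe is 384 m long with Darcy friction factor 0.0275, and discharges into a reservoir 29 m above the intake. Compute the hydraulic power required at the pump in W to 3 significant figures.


Approach: apply continuity + Darcy-Weisbach + hydraulic power, Q = A*v; hf = f*(L/D)*(v^2/(2g)); H = static + hf; P = rho*g*Q*H.
Step 1 — flow rate (continuity, Q = A*v):
  A = pi*(0.148/2)^2 = 0.017203 m^2
  Q = 0.017203 * 0.841 = 0.014468 m^3/s
Step 2 — friction head loss (Darcy-Weisbach):
  hf = 0.0275 * (384/0.148) * (0.841^2 / (2*9.81))
  hf = 2.5721 m
Step 3 — total head: H = 29 + 2.5721 = 31.572 m
Step 4 — hydraulic power (P = rho*g*Q*H):
  P = 1000 * 9.81 * 0.014468 * 31.572 = 4480 W
Therefore the hydraulic power required at the pump = 4480 W.


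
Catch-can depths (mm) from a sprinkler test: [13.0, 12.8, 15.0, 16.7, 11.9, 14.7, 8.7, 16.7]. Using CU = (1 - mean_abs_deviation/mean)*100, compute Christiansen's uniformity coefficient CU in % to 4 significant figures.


mean = 13.6875 mm
mean |d_i - mean| = 2.08750 mm
CU = (1 - 2.08750/13.6875)*100 = 84.75 %
Therefore Christiansen's uniformity coefficient CU = 84.75 %.


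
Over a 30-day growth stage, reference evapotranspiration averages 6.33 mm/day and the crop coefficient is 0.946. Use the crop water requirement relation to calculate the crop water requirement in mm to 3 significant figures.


Approach: apply the crop water requirement relation, CWR = ET0 * Kc * days.
CWR = 6.33 * 0.946 * 30 = 180 mm
Therefore the crop water requirement = 180 mm.


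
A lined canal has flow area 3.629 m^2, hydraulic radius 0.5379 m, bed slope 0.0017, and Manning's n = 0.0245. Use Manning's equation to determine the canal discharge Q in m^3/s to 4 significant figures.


Approach: apply Manning's equation, Q = (1/n)*A*R^(2/3)*S^(1/2).
Q = (1/0.0245) * 3.629 * 0.5379^(2/3) * 0.0017^(1/2) = 4.039 m^3/s
Therefore the canal discharge Q = 4.039 m^3/s.


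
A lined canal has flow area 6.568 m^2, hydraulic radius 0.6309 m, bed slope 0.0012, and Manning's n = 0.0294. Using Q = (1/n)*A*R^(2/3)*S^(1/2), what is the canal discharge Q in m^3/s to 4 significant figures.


Q = (1/0.0294) * 6.568 * 0.6309^(2/3) * 0.0012^(1/2) = 5.693 m^3/s
Therefore the canal discharge Q = 5.693 m^3/s.


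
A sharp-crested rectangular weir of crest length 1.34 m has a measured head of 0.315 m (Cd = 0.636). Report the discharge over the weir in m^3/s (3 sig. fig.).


Approach: apply the rectangular weir equation, Q = (2/3)*Cd*L*sqrt(2g)*H^1.5.
Q = (2/3)*0.636*1.34*sqrt(2*9.81)*0.315^1.5 = 0.445 m^3/s
Therefore the discharge over the weir = 0.445 m^3/s.


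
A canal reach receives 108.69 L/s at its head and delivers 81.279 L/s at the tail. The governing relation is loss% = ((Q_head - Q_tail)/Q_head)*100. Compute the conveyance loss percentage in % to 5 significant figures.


loss = ((108.69 - 81.279)/108.69)*100 = 25.219 %
Therefore the conveyance loss percentage = 25.219 %.


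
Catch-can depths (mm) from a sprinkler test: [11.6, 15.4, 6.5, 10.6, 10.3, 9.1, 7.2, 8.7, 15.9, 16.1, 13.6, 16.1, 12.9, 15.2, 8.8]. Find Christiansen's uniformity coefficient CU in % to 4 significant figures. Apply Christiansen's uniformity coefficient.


Approach: apply Christiansen's uniformity coefficient, CU = (1 - mean_abs_deviation/mean)*100.
mean = 11.8667 mm
mean |d_i - mean| = 2.95111 mm
CU = (1 - 2.95111/11.8667)*100 = 75.13 %
Therefore Christiansen's uniformity coefficient CU = 75.13 %.


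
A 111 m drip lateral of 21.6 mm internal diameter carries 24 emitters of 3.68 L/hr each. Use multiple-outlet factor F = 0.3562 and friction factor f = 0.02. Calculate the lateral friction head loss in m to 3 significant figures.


Approach: apply Darcy-Weisbach with the multiple-outlet F-factor, Q = n*q/(3600*1000) m^3/s; v = Q/A; hf = F*f*(L/D)*(v^2/(2g)).
Q = 24*3.68/(3600*1000) = 2.4533e-05 m^3/s
A = pi*(21.6e-3/2)^2 = 3.6644e-04 m^2, so v = Q/A = 0.066951 m/s
hf = 0.3562*0.02*(111/0.0216)*(0.066951^2/(2*9.81)) = 0.00836 m
Therefore the lateral friction head loss = 0.00836 m.


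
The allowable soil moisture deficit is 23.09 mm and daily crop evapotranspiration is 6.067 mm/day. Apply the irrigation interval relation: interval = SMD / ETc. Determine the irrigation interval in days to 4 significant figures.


interval = 23.09 / 6.067 = 3.806 days
Therefore the irrigation interval = 3.806 days.


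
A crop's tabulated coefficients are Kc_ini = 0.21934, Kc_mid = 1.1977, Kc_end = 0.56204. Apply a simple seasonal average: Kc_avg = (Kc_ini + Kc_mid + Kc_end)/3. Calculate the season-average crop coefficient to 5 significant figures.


Kc_avg = (0.21934 + 1.1977 + 0.56204)/3 = 0.65969
Therefore the season-average crop coefficient = 0.65969.


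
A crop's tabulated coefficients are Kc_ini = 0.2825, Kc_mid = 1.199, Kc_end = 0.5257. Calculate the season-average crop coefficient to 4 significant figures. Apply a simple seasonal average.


Approach: apply a simple seasonal average, Kc_avg = (Kc_ini + Kc_mid + Kc_end)/3.
Kc_avg = (0.2825 + 1.199 + 0.5257)/3 = 0.6691
Therefore the season-average crop coefficient = 0.6691.


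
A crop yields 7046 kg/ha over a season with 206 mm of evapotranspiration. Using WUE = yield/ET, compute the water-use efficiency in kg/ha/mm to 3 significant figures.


WUE = 7046 / 206 = 34.2 kg/ha/mm
Therefore the water-use efficiency = 34.2 kg/ha/mm.


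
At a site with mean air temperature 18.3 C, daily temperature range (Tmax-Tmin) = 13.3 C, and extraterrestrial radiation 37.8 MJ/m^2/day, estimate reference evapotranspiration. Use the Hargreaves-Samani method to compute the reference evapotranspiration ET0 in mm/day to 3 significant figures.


Approach: apply the Hargreaves-Samani method, ET0 = 0.0023*(Tmean+17.8)*sqrt(Tmax-Tmin)*0.408*Ra.
ET0 = 0.0023*(18.3+17.8)*sqrt(13.3)*0.408*37.8 = 4.67 mm/day
Therefore the reference evapotranspiration ET0 = 4.67 mm/day.


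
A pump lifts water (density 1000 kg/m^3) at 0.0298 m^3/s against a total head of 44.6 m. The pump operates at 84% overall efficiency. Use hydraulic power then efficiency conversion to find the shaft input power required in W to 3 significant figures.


Approach: apply hydraulic power then efficiency conversion, P = rho*g*Q*H; P_in = P/eta.
Step 1 — hydraulic power (P = rho*g*Q*H):
  P = 1000 * 9.81 * 0.0298 * 44.6 = 13038 W
Step 2 — input power: P_in = P/eta = 13038 / 0.84 = 15500 W
Therefore the shaft input power required = 15500 W.


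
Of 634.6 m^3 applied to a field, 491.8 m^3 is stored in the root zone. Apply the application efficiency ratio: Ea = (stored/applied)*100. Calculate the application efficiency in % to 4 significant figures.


Ea = (491.8/634.6)*100 = 77.50 %
Therefore the application efficiency = 77.50 %.


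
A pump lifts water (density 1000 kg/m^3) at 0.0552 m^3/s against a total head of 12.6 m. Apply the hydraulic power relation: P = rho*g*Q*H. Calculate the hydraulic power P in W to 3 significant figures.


P = 1000 * 9.81 * 0.0552 * 12.6 = 6820 W
Therefore the hydraulic power P = 6820 W.


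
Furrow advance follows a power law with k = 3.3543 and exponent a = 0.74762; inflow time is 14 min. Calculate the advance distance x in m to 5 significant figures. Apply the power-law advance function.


Approach: apply the power-law advance function, x = k*t^a.
x = 3.3543 * 14^0.74762 = 24.125 m
Therefore the advance distance x = 24.125 m.


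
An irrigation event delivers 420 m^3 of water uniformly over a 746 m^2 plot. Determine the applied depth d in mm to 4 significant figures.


Approach: apply depth from volume over area, d = (V/A)*1000.
d = (420 / 746) * 1000 = 563.0 mm
Therefore the applied depth d = 563.0 mm.


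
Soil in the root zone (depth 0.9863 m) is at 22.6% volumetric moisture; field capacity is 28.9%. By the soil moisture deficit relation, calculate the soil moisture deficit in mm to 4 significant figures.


Approach: apply the soil moisture deficit relation, SMD = (FC - theta)/100 * depth * 1000.
SMD = (28.9 - 22.6)/100 * 0.9863 * 1000 = 62.14 mm
Therefore the soil moisture deficit = 62.14 mm.


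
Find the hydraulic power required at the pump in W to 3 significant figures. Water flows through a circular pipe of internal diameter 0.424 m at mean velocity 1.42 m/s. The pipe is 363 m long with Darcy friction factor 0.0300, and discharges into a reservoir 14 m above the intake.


Approach: apply continuity + Darcy-Weisbach + hydraulic power, Q = A*v; hf = f*(L/D)*(v^2/(2g)); H = static + hf; P = rho*g*Q*H.
Step 1 — flow rate (continuity, Q = A*v):
  A = pi*(0.424/2)^2 = 0.14120 m^2
  Q = 0.14120 * 1.42 = 0.20050 m^3/s
Step 2 — friction head loss (Darcy-Weisbach):
  hf = 0.0300 * (363/0.424) * (1.42^2 / (2*9.81))
  hf = 2.6396 m
Step 3 — total head: H = 14 + 2.6396 = 16.640 m
Step 4 — hydraulic power (P = rho*g*Q*H):
  P = 1000 * 9.81 * 0.20050 * 16.640 = 32700 W
Therefore the hydraulic power required at the pump = 32700 W.


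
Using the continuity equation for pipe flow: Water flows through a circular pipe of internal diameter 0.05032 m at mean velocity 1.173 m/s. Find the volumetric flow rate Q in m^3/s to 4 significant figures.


Approach: apply the continuity equation for pipe flow, Q = A * v with A = pi*(D/2)^2.
A = pi*(0.05032/2)^2 = 0.00198871 m^2
Q = 0.00198871 * 1.173 = 0.002333 m^3/s
Therefore the volumetric flow rate Q = 0.002333 m^3/s.


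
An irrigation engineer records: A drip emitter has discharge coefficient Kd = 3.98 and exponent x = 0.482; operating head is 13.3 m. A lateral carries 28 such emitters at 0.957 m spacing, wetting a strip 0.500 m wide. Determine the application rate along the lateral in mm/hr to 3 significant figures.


Approach: apply the emitter equation with a lateral mass balance, q = Kd*h^x; Q = n*q; rate = Q/(n*spacing*width).
Step 1 — single emitter flow (q = Kd*h^x):
  q = 3.98 * 13.3^0.482 = 13.854 L/hr
Step 2 — total lateral flow: Q = 28 * 13.854 = 387.92 L/hr
Step 3 — wetted area: A = 28 * 0.957 * 0.500 = 13.398 m^2
Step 4 — application rate: Q/A = 387.92/13.398 = 29.0 mm/hr
Therefore the application rate along the lateral = 29.0 mm/hr.


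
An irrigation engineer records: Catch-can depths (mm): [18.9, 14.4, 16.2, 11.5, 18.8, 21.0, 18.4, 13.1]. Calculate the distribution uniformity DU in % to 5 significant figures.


Approach: apply the low-quarter distribution uniformity, DU = (mean of lowest quarter of readings / overall mean)*100.
sorted lowest 2 of 8: [11.5, 13.1] -> mean = 12.30000 mm
overall mean = 16.53750 mm
DU = (12.30000/16.53750)*100 = 74.376 %
Therefore the distribution uniformity DU = 74.376 %.


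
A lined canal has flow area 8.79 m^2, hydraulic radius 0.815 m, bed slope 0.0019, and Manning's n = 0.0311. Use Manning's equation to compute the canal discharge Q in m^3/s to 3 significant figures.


Approach: apply Manning's equation, Q = (1/n)*A*R^(2/3)*S^(1/2).
Q = (1/0.0311) * 8.79 * 0.815^(2/3) * 0.0019^(1/2) = 10.7 m^3/s
Therefore the canal discharge Q = 10.7 m^3/s.


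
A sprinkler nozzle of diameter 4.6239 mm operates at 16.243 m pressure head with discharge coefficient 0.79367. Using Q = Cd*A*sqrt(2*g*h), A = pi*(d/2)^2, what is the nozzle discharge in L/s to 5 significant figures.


A = pi*(4.6239e-3/2)^2 = 1.679217e-05 m^2
Q = 0.79367 * 1.679217e-05 * sqrt(2*9.81*16.243) * 1000 = 0.23792 L/s
Therefore the nozzle discharge = 0.23792 L/s.


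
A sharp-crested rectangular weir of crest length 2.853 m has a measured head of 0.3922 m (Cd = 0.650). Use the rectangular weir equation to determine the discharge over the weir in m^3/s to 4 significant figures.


Approach: apply the rectangular weir equation, Q = (2/3)*Cd*L*sqrt(2g)*H^1.5.
Q = (2/3)*0.650*2.853*sqrt(2*9.81)*0.3922^1.5 = 1.345 m^3/s
Therefore the discharge over the weir = 1.345 m^3/s.


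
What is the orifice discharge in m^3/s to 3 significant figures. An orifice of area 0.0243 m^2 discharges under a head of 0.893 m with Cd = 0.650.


Approach: apply the orifice equation, Q = Cd*A*sqrt(2*g*h).
Q = 0.650 * 0.0243 * sqrt(2*9.81*0.893) = 0.0661 m^3/s
Therefore the orifice discharge = 0.0661 m^3/s.
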